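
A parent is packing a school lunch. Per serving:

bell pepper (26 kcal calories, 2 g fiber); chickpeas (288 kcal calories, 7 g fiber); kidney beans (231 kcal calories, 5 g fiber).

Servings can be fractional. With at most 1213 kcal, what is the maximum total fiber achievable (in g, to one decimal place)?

93.3 g

Fiber per kcal: bell pepper 0.07692, chickpeas 0.02431, kidney beans 0.02165.
With no serving limits, spend the whole calories allowance on bell pepper: 1213 kcal / 26 kcal × 2 g = 93.3 g.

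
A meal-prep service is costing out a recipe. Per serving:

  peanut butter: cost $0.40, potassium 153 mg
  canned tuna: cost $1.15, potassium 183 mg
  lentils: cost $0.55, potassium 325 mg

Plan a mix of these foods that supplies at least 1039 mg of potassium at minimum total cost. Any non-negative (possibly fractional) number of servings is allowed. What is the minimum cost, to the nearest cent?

Cost per mg of potassium: lentils $0.0017, peanut butter $0.0026, canned tuna $0.0063.
With no serving limits, use only lentils: 1039 mg / 325 mg = 3.197 servings × $0.55 = $1.76.

$1.76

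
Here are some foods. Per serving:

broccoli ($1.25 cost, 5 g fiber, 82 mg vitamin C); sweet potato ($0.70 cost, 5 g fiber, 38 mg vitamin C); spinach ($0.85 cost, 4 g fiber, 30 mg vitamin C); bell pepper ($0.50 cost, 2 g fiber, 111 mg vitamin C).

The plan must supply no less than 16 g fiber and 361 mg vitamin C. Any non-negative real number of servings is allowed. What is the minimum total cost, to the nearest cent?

An LP optimum is at a vertex; with two nutrient constraints at most two foods are used. Check each candidate.
broccoli only: max(16/5, 361/82) = 4.402 servings → $5.50.
sweet potato only: max(16/5, 361/38) = 9.5 servings → $6.65.
spinach only: max(16/4, 361/30) = 12.03 servings → $10.23.
bell pepper only: max(16/2, 361/111) = 8 servings → $4.00.
broccoli + sweet potato: intersection lies outside the first quadrant.
broccoli + spinach: the both-tight solution has a negative serving — not a feasible corner.
broccoli + bell pepper with both tight: 2.696 servings and 1.261 servings → $4.00.
sweet potato + spinach: intersection lies outside the first quadrant.
sweet potato + bell pepper with both tight: 2.2 servings and 2.499 servings → $2.79.
spinach + bell pepper with both tight: 2.745 servings and 2.51 servings → $3.59.
Cheapest feasible corner: $2.79.

$2.79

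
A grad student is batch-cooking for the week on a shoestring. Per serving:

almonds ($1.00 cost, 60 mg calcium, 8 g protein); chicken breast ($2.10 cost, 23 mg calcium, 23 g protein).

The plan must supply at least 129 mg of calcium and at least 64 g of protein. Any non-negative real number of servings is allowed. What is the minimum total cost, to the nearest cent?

Compare the cost at each extreme point of the feasible region.
almonds only: max(129/60, 64/8) = 8 servings → $8.00.
chicken breast only: max(129/23, 64/23) = 5.609 servings → $11.78.
almonds + chicken breast with both tight: 1.25 servings and 2.348 servings → $6.18.
So the least-cost plan costs $6.18.

$6.18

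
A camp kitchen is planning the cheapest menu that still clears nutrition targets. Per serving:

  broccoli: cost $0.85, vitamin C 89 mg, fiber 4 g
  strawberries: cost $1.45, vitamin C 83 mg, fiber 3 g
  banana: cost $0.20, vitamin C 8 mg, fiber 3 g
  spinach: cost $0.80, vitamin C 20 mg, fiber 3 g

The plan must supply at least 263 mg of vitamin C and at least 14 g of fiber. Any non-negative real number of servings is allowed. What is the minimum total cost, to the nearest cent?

Compare the cost at each extreme point of the feasible region.
broccoli only: max(263/89, 14/4) = 3.5 servings → $2.98.
strawberries only: max(263/83, 14/3) = 4.667 servings → $6.77.
banana only: max(263/8, 14/3) = 32.88 servings → $6.58.
spinach only: max(263/20, 14/3) = 13.15 servings → $10.52.
broccoli + strawberries: intersection lies outside the first quadrant.
broccoli + banana with both tight: 2.881 servings and 0.8255 servings → $2.61.
broccoli + spinach with both tight: 2.722 servings and 1.037 servings → $3.14.
strawberries + banana with both tight: 3.009 servings and 1.658 servings → $4.69.
strawberries + spinach with both tight: 2.693 servings and 1.974 servings → $5.48.
banana + spinach: intersection lies outside the first quadrant.
Cheapest feasible corner: $2.61.

$2.61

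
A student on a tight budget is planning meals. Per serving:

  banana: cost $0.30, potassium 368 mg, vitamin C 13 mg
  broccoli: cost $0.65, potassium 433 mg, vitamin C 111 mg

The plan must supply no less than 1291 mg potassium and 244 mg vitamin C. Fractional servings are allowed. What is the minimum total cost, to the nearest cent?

$1.67

For a min-cost LP with two ≥-constraints, a basic feasible solution has at most two positive variables.
banana only: max(1291/368, 244/13) = 18.77 servings → $5.63.
broccoli only: max(1291/433, 244/111) = 2.982 servings → $1.94.
banana + broccoli with both tight: 1.069 servings and 2.073 servings → $1.67.
Cheapest feasible corner: $1.67.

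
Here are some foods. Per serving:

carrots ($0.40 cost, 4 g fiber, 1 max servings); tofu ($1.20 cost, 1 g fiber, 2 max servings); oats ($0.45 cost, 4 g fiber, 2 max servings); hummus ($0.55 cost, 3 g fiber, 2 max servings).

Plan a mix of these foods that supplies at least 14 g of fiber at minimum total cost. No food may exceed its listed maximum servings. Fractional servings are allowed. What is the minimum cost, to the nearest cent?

Cost per g of fiber: carrots $0.1000, oats $0.1125, hummus $0.1833, tofu $1.2000.
Take 1 serving of carrots: +4.0 g fiber for $0.40 (total $0.40, still need 10.0 g).
Take 2 servings of oats: +8.0 g fiber for $0.90 (total $1.30, still need 2.0 g).
Take 0.6667 servings of hummus: +2.0 g fiber for $0.37 (total $1.67, still need 0.0 g).
Greedy by cheapest-per-g is optimal for a single linear constraint, so the minimum cost is $1.67.

$1.67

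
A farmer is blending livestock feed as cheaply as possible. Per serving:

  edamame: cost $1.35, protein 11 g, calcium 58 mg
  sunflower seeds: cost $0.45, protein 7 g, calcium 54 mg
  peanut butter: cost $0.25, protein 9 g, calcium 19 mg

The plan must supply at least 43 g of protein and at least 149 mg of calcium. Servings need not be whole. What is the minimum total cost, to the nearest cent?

$1.57

Compare the cost at each extreme point of the feasible region.
edamame only: max(43/11, 149/58) = 3.909 servings → $5.28.
sunflower seeds only: max(43/7, 149/54) = 6.143 servings → $2.76.
peanut butter only: max(43/9, 149/19) = 7.842 servings → $1.96.
edamame + sunflower seeds: intersection lies outside the first quadrant.
edamame + peanut butter with both tight: 1.674 servings and 2.732 servings → $2.94.
sunflower seeds + peanut butter with both tight: 1.484 servings and 3.623 servings → $1.57.
The minimum over all feasible corners is $1.57.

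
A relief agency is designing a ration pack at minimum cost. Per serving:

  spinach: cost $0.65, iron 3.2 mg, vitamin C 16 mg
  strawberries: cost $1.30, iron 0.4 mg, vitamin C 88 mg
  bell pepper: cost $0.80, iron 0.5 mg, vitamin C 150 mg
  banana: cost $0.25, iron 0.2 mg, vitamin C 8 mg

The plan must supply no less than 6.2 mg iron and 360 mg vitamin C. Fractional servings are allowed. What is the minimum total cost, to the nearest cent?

Two binding constraints pin down two serving amounts, so the optimal mix uses at most two foods. The candidates are each food alone (scaled to the tighter of iron/vitamin C) and each pair with both constraints tight.
spinach only: max(6.2/3.2, 360/16) = 22.5 servings → $14.62.
strawberries only: max(6.2/0.4, 360/88) = 15.5 servings → $20.15.
bell pepper only: max(6.2/0.5, 360/150) = 12.4 servings → $9.92.
banana only: max(6.2/0.2, 360/8) = 45 servings → $11.25.
spinach + strawberries with both tight: 1.459 servings and 3.826 servings → $5.92.
spinach + bell pepper with both tight: 1.589 servings and 2.231 servings → $2.82.
spinach + banana: the both-tight solution has a negative serving — not a feasible corner.
strawberries + bell pepper: the both-tight solution has a negative serving — not a feasible corner.
strawberries + banana with both tight: 1.556 servings and 27.89 servings → $8.99.
bell pepper + banana with both tight: 0.8615 servings and 28.85 servings → $7.90.
Cheapest feasible corner: $2.82.

$2.82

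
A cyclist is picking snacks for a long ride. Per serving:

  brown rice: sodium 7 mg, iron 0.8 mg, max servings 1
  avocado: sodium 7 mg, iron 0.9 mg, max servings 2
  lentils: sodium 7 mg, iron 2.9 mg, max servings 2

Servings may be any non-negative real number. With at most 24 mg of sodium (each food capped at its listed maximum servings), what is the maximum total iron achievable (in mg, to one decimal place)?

Iron per mg sodium: lentils 0.4143, avocado 0.1286, brown rice 0.1143.
Take 2 servings of lentils: uses 14 mg sodium, +5.8 mg iron (running total 5.8 mg).
Take 1.429 servings of avocado: uses 10 mg sodium, +1.3 mg iron (running total 7.1 mg).
Greedy by best ratio exhausts the sodium allowance optimally: 7.1 mg.

7.1 mg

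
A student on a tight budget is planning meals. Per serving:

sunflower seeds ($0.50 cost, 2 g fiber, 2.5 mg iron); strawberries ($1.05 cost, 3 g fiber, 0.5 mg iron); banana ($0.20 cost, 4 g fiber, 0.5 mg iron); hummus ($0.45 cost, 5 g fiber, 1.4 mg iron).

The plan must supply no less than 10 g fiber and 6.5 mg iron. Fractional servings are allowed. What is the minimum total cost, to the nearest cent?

$1.43

For a min-cost LP with two ≥-constraints, a basic feasible solution has at most two positive variables.
sunflower seeds only: max(10/2, 6.5/2.5) = 5 servings → $2.50.
strawberries only: max(10/3, 6.5/0.5) = 13 servings → $13.65.
banana only: max(10/4, 6.5/0.5) = 13 servings → $2.60.
hummus only: max(10/5, 6.5/1.4) = 4.643 servings → $2.09.
sunflower seeds + strawberries with both tight: 2.231 servings and 1.846 servings → $3.05.
sunflower seeds + banana with both tight: 2.333 servings and 1.333 servings → $1.43.
sunflower seeds + hummus with both tight: 1.907 servings and 1.237 servings → $1.51.
strawberries + banana with both targets exact would need a negative amount; discard.
strawberries + hummus: the both-tight solution has a negative serving — not a feasible corner.
banana + hummus: the both-tight solution has a negative serving — not a feasible corner.
So the least-cost plan costs $1.43.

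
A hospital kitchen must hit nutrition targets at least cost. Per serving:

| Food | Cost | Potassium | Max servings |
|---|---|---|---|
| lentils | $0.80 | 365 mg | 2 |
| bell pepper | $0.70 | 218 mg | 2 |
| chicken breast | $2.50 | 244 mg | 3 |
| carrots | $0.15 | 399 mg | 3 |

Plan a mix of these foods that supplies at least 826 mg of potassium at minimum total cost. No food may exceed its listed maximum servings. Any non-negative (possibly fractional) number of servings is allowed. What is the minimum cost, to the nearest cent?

$0.31

Cost per mg of potassium: carrots $0.0004, lentils $0.0022, bell pepper $0.0032, chicken breast $0.0102.
Take 2.07 servings of carrots: +826.0 mg potassium for $0.31 (total $0.31, still need 0.0 mg).
Filling from the cheapest source first is optimal under one linear minimum: $0.31.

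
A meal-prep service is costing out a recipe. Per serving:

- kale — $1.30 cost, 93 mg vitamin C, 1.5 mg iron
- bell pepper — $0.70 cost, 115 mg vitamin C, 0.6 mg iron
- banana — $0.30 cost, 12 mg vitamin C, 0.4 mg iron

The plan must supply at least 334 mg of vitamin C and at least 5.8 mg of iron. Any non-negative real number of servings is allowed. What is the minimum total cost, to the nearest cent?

$4.76

Check every corner: each single food scaled to meet both minima, and each pair solved so both constraints bind.
kale only: max(334/93, 5.8/1.5) = 3.867 servings → $5.03.
bell pepper only: max(334/115, 5.8/0.6) = 9.667 servings → $6.77.
banana only: max(334/12, 5.8/0.4) = 27.83 servings → $8.35.
kale + bell pepper: intersection lies outside the first quadrant.
kale + banana with both tight: 3.333 servings and 2 servings → $4.93.
bell pepper + banana with both tight: 1.649 servings and 12.03 servings → $4.76.
Cheapest feasible corner: $4.76.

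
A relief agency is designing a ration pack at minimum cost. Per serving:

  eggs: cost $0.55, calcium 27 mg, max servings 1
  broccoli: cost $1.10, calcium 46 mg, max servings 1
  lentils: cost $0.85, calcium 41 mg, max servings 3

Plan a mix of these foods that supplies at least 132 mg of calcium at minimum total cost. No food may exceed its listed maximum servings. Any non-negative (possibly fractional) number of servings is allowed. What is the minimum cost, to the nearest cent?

$2.73

Cost per mg of calcium: eggs $0.0204, lentils $0.0207, broccoli $0.0239.
Take 1 serving of eggs: +27.0 mg calcium for $0.55 (total $0.55, still need 105.0 mg).
Take 2.561 servings of lentils: +105.0 mg calcium for $2.18 (total $2.73, still need 0.0 mg).
Greedy by cheapest-per-mg is optimal for a single linear constraint, so the minimum cost is $2.73.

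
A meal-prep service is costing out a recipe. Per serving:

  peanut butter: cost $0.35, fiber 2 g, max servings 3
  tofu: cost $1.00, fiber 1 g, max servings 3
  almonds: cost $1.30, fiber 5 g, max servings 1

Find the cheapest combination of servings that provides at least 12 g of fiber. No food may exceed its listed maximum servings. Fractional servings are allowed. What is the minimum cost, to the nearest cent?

Cost per g of fiber: peanut butter $0.1750, almonds $0.2600, tofu $1.0000.
Take 3 servings of peanut butter: +6.0 g fiber for $1.05 (total $1.05, still need 6.0 g).
Take 1 serving of almonds: +5.0 g fiber for $1.30 (total $2.35, still need 1.0 g).
Take 1 serving of tofu: +1.0 g fiber for $1.00 (total $3.35, still need 0.0 g).
Filling from the cheapest source first is optimal under one linear minimum: $3.35.

$3.35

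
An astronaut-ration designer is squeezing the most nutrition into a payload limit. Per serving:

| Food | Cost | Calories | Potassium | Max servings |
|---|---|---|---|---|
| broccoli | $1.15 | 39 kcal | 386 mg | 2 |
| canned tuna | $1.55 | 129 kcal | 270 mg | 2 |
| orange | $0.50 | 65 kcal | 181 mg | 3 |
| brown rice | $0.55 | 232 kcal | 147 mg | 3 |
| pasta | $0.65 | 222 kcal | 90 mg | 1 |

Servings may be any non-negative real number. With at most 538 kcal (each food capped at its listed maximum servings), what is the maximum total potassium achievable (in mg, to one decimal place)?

Potassium per kcal: broccoli 9.897, orange 2.785, canned tuna 2.093, brown rice 0.6336, pasta 0.4054.
Take 2 servings of broccoli: uses 78 kcal, +772.0 mg potassium (running total 772.0 mg).
Take 3 servings of orange: uses 195 kcal, +543.0 mg potassium (running total 1315.0 mg).
Take 2 servings of canned tuna: uses 258 kcal, +540.0 mg potassium (running total 1855.0 mg).
Take 0.03017 servings of brown rice: uses 7 kcal, +4.4 mg potassium (running total 1859.4 mg).
Greedy by best ratio exhausts the calories allowance optimally: 1859.4 mg.

1859.4 mg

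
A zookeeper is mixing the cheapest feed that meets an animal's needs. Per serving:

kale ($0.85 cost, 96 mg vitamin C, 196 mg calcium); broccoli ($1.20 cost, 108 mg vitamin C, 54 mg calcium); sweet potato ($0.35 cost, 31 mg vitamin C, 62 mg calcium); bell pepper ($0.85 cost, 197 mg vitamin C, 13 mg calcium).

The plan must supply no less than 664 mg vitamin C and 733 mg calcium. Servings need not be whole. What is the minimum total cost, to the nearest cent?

Minimising a linear cost over {vitamin C ≥ 664, calcium ≥ 733, servings ≥ 0} — the optimum is at a vertex, using one or two foods.
kale only: max(664/96, 733/196) = 6.917 servings → $5.88.
broccoli only: max(664/108, 733/54) = 13.57 servings → $16.29.
sweet potato only: max(664/31, 733/62) = 21.42 servings → $7.50.
bell pepper only: max(664/197, 733/13) = 56.38 servings → $47.93.
kale + broccoli with both tight: 2.709 servings and 3.74 servings → $6.79.
kale + sweet potato: the both-tight solution has a negative serving — not a feasible corner.
kale + bell pepper with both tight: 3.634 servings and 1.6 servings → $4.45.
broccoli + sweet potato with both tight: 3.673 servings and 8.624 servings → $7.43.
broccoli + bell pepper: the both-tight solution has a negative serving — not a feasible corner.
sweet potato + bell pepper with both tight: 11.5 servings and 1.562 servings → $5.35.
The minimum over all feasible corners is $4.45.

$4.45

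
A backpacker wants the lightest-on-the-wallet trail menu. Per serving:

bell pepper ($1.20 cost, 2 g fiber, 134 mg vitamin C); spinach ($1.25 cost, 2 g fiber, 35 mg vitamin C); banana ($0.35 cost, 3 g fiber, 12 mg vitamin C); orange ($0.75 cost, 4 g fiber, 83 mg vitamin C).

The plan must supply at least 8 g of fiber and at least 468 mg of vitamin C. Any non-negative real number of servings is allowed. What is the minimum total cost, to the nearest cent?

$4.19

Check every corner: each single food scaled to meet both minima, and each pair solved so both constraints bind.
bell pepper only: max(8/2, 468/134) = 4 servings → $4.80.
spinach only: max(8/2, 468/35) = 13.37 servings → $16.71.
banana only: max(8/3, 468/12) = 39 servings → $13.65.
orange only: max(8/4, 468/83) = 5.639 servings → $4.23.
bell pepper + spinach with both tight: 3.313 servings and 0.6869 servings → $4.83.
bell pepper + banana with both tight: 3.46 servings and 0.3598 servings → $4.28.
bell pepper + orange with both tight: 3.265 servings and 0.3676 servings → $4.19.
spinach + banana: intersection lies outside the first quadrant.
spinach + orange: intersection lies outside the first quadrant.
banana + orange with both targets exact would need a negative amount; discard.
The minimum over all feasible corners is $4.19.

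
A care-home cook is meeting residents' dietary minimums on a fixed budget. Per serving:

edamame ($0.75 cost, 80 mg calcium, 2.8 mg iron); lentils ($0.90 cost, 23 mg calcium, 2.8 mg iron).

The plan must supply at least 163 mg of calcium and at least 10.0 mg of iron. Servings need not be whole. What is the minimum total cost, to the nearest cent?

$2.68

Two binding constraints pin down two serving amounts, so the optimal mix uses at most two foods. The candidates are each food alone (scaled to the tighter of calcium/iron) and each pair with both constraints tight.
edamame only: max(163/80, 10.0/2.8) = 3.571 servings → $2.68.
lentils only: max(163/23, 10.0/2.8) = 7.087 servings → $6.38.
edamame + lentils with both tight: 1.419 servings and 2.153 servings → $3.00.
The minimum over all feasible corners is $2.68.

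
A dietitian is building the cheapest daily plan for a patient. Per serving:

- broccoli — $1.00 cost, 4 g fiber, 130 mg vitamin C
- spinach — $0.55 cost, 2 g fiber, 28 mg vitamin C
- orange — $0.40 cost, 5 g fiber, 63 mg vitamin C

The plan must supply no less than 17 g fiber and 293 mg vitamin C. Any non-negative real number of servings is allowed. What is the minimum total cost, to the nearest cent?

Two binding constraints pin down two serving amounts, so the optimal mix uses at most two foods. The candidates are each food alone (scaled to the tighter of fiber/vitamin C) and each pair with both constraints tight.
broccoli only: max(17/4, 293/130) = 4.25 servings → $4.25.
spinach only: max(17/2, 293/28) = 10.46 servings → $5.76.
orange only: max(17/5, 293/63) = 4.651 servings → $1.86.
broccoli + spinach with both tight: 0.7432 servings and 7.014 servings → $4.60.
broccoli + orange with both tight: 0.9899 servings and 2.608 servings → $2.03.
spinach + orange: intersection lies outside the first quadrant.
The minimum over all feasible corners is $1.86.

$1.86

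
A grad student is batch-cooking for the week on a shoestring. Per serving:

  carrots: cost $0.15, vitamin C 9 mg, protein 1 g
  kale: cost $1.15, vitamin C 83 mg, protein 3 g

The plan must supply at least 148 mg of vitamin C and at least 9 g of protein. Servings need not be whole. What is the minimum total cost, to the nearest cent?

An LP optimum is at a vertex; with two nutrient constraints at most two foods are used. Check each candidate.
carrots only: max(148/9, 9/1) = 16.44 servings → $2.47.
kale only: max(148/83, 9/3) = 3 servings → $3.45.
carrots + kale with both tight: 5.411 servings and 1.196 servings → $2.19.
So the least-cost plan costs $2.19.

$2.19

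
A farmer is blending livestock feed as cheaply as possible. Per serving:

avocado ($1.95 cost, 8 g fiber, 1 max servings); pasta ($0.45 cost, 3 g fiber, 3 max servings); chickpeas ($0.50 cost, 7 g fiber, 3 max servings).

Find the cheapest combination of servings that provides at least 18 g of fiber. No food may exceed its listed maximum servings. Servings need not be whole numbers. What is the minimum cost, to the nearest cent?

$1.29

Cost per g of fiber: chickpeas $0.0714, pasta $0.1500, avocado $0.2437.
Take 2.571 servings of chickpeas: +18.0 g fiber for $1.29 (total $1.29, still need 0.0 g).
Filling from the cheapest source first is optimal under one linear minimum: $1.29.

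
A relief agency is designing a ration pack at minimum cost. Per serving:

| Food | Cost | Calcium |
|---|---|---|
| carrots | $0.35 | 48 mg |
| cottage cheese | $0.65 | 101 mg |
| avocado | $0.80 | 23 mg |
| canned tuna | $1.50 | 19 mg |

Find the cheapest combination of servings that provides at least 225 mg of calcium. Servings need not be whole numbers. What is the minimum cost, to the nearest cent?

$1.45

Cost per mg of calcium: cottage cheese $0.0064, carrots $0.0073, avocado $0.0348, canned tuna $0.0789.
With no serving limits, use only cottage cheese: 225 mg / 101 mg = 2.228 servings × $0.65 = $1.45.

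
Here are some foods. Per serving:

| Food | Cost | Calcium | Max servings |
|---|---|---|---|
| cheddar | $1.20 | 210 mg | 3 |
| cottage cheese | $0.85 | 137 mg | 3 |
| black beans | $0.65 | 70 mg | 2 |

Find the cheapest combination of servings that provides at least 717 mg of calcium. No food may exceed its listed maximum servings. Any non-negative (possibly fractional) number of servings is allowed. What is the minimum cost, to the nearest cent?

$4.14

Cost per mg of calcium: cheddar $0.0057, cottage cheese $0.0062, black beans $0.0093.
Take 3 servings of cheddar: +630.0 mg calcium for $3.60 (total $3.60, still need 87.0 mg).
Take 0.635 servings of cottage cheese: +87.0 mg calcium for $0.54 (total $4.14, still need 0.0 mg).
Filling from the cheapest source first is optimal under one linear minimum: $4.14.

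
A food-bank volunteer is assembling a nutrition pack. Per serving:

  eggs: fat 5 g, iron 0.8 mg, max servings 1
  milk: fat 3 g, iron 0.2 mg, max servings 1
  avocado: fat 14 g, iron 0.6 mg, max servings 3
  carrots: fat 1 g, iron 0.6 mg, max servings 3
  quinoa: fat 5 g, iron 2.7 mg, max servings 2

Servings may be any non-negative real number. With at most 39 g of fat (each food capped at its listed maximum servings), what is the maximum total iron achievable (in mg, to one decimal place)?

9.0 mg

Iron per g fat: carrots 0.6, quinoa 0.54, eggs 0.16, milk 0.06667, avocado 0.04286.
Take 3 servings of carrots: uses 3 g fat, +1.8 mg iron (running total 1.8 mg).
Take 2 servings of quinoa: uses 10 g fat, +5.4 mg iron (running total 7.2 mg).
Take 1 serving of eggs: uses 5 g fat, +0.8 mg iron (running total 8.0 mg).
Take 1 serving of milk: uses 3 g fat, +0.2 mg iron (running total 8.2 mg).
Take 1.286 servings of avocado: uses 18 g fat, +0.8 mg iron (running total 9.0 mg).
Filling greedily by iron-per-g fat is optimal for one linear limit, giving 9.0 mg.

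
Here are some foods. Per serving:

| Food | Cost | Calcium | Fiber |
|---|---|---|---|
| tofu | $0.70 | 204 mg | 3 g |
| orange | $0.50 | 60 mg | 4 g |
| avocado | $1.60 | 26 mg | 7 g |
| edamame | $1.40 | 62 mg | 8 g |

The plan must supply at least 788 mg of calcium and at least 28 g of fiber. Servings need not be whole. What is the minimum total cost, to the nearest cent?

Minimising a linear cost over {calcium ≥ 788, fiber ≥ 28, servings ≥ 0} — the optimum is at a vertex, using one or two foods.
tofu only: max(788/204, 28/3) = 9.333 servings → $6.53.
orange only: max(788/60, 28/4) = 13.13 servings → $6.57.
avocado only: max(788/26, 28/7) = 30.31 servings → $48.49.
edamame only: max(788/62, 28/8) = 12.71 servings → $17.79.
tofu + orange with both tight: 2.314 servings and 5.264 servings → $4.25.
tofu + avocado with both tight: 3.547 servings and 2.48 servings → $6.45.
tofu + edamame with both tight: 3.159 servings and 2.315 servings → $5.45.
orange + avocado with both targets exact would need a negative amount; discard.
orange + edamame with both targets exact would need a negative amount; discard.
avocado + edamame: the both-tight solution has a negative serving — not a feasible corner.
The minimum over all feasible corners is $4.25.

$4.25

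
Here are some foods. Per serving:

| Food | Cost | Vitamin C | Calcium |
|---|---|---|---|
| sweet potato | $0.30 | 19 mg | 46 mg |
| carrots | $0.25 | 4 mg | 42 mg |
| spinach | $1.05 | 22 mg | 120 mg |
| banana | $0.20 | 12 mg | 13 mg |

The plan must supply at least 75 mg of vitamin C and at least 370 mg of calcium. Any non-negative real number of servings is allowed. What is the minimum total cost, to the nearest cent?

Minimising a linear cost over {vitamin C ≥ 75, calcium ≥ 370, servings ≥ 0} — the optimum is at a vertex, using one or two foods.
sweet potato only: max(75/19, 370/46) = 8.043 servings → $2.41.
carrots only: max(75/4, 370/42) = 18.75 servings → $4.69.
spinach only: max(75/22, 370/120) = 3.409 servings → $3.58.
banana only: max(75/12, 370/13) = 28.46 servings → $5.69.
sweet potato + carrots with both tight: 2.72 servings and 5.831 servings → $2.27.
sweet potato + spinach with both tight: 0.6782 servings and 2.823 servings → $3.17.
sweet potato + banana: the both-tight solution has a negative serving — not a feasible corner.
carrots + spinach: intersection lies outside the first quadrant.
carrots + banana with both tight: 7.666 servings and 3.695 servings → $2.66.
spinach + banana with both tight: 3.003 servings and 0.7452 servings → $3.30.
So the least-cost plan costs $2.27.

$2.27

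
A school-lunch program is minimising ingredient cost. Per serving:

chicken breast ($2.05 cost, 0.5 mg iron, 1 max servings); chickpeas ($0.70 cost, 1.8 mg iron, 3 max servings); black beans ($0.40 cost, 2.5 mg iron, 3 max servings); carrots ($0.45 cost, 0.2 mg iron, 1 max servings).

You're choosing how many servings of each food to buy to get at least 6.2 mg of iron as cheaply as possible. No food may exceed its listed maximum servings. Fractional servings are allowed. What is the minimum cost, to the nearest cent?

$0.99

Cost per mg of iron: black beans $0.1600, chickpeas $0.3889, carrots $2.2500, chicken breast $4.1000.
Take 2.48 servings of black beans: +6.2 mg iron for $0.99 (total $0.99, still need 0.0 mg).
Greedy by cheapest-per-mg is optimal for a single linear constraint, so the minimum cost is $0.99.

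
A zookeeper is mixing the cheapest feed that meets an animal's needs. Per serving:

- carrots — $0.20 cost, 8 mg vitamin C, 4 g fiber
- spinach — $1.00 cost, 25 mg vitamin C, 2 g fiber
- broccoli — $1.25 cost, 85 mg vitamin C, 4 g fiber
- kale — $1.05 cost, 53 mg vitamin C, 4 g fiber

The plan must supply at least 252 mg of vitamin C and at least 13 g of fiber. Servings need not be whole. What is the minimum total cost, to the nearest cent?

$3.73

carrots only: max(252/8, 13/4) = 31.5 servings → $6.30.
spinach only: max(252/25, 13/2) = 10.08 servings → $10.08.
broccoli only: max(252/85, 13/4) = 3.25 servings → $4.06.
kale only: max(252/53, 13/4) = 4.755 servings → $4.99.
carrots + spinach: intersection lies outside the first quadrant.
carrots + broccoli with both tight: 0.3149 servings and 2.935 servings → $3.73.
carrots + kale: intersection lies outside the first quadrant.
spinach + broccoli with both tight: 1.386 servings and 2.557 servings → $4.58.
spinach + kale with both targets exact would need a negative amount; discard.
broccoli + kale with both tight: 2.492 servings and 0.7578 servings → $3.91.
Cheapest feasible corner: $3.73.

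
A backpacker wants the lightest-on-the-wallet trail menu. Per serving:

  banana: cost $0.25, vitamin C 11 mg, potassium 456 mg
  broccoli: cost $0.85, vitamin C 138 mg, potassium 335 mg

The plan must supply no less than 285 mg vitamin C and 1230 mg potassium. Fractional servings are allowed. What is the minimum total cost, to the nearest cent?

$1.98

An LP optimum is at a vertex; with two nutrient constraints at most two foods are used. Check each candidate.
banana only: max(285/11, 1230/456) = 25.91 servings → $6.48.
broccoli only: max(285/138, 1230/335) = 3.672 servings → $3.12.
banana + broccoli with both tight: 1.254 servings and 1.965 servings → $1.98.
The minimum over all feasible corners is $1.98.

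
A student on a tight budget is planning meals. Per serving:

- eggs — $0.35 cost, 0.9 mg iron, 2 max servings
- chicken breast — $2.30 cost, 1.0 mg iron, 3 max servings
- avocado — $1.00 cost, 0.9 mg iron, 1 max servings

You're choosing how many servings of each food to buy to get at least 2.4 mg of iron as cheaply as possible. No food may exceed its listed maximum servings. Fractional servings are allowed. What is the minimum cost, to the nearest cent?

Cost per mg of iron: eggs $0.3889, avocado $1.1111, chicken breast $2.3000.
Take 2 servings of eggs: +1.8 mg iron for $0.70 (total $0.70, still need 0.6 mg).
Take 0.6667 servings of avocado: +0.6 mg iron for $0.67 (total $1.37, still need 0.0 mg).
Greedy by cheapest-per-mg is optimal for a single linear constraint, so the minimum cost is $1.37.

$1.37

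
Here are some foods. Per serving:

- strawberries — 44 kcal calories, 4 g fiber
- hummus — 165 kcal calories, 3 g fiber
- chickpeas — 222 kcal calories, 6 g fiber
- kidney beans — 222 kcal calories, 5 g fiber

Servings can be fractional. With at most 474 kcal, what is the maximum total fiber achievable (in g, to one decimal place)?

43.1 g

Fiber per kcal: strawberries 0.09091, chickpeas 0.02703, kidney beans 0.02252, hummus 0.01818.
With no serving limits, spend the whole calories allowance on strawberries: 474 kcal / 44 kcal × 4 g = 43.1 g.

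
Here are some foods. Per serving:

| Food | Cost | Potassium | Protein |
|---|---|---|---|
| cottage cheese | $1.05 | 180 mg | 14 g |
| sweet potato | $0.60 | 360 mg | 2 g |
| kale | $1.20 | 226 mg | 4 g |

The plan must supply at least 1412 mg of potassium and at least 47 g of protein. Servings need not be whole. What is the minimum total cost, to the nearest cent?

Two binding constraints pin down two serving amounts, so the optimal mix uses at most two foods. The candidates are each food alone (scaled to the tighter of potassium/protein) and each pair with both constraints tight.
cottage cheese only: max(1412/180, 47/14) = 7.844 servings → $8.24.
sweet potato only: max(1412/360, 47/2) = 23.5 servings → $14.10.
kale only: max(1412/226, 47/4) = 11.75 servings → $14.10.
cottage cheese + sweet potato with both tight: 3.012 servings and 2.416 servings → $4.61.
cottage cheese + kale with both tight: 2.035 servings and 4.627 servings → $7.69.
sweet potato + kale: intersection lies outside the first quadrant.
The minimum over all feasible corners is $4.61.

$4.61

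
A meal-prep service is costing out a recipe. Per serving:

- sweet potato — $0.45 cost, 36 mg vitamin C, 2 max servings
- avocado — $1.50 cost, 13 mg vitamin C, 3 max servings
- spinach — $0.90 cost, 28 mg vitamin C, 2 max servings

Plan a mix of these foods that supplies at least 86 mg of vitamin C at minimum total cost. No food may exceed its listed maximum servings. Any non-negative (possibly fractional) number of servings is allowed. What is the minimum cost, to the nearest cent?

Cost per mg of vitamin C: sweet potato $0.0125, spinach $0.0321, avocado $0.1154.
Take 2 servings of sweet potato: +72.0 mg vitamin C for $0.90 (total $0.90, still need 14.0 mg).
Take 0.5 servings of spinach: +14.0 mg vitamin C for $0.45 (total $1.35, still need 0.0 mg).
Filling from the cheapest source first is optimal under one linear minimum: $1.35.

$1.35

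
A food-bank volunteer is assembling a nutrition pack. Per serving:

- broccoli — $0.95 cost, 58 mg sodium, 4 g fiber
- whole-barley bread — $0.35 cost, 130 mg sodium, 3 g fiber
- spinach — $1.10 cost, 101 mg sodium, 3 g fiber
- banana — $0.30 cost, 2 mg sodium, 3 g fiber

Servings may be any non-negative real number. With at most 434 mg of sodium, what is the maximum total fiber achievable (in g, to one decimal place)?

Fiber per mg sodium: banana 1.5, broccoli 0.06897, spinach 0.0297, whole-barley bread 0.02308.
With no serving limits, spend the whole sodium allowance on banana: 434 mg / 2 mg × 3 g = 651.0 g.

651.0 g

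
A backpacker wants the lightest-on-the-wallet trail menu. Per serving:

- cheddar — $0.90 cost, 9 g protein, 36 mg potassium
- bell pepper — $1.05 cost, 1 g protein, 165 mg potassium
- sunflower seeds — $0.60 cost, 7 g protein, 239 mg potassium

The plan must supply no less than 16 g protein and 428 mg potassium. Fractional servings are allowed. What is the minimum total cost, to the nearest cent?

cheddar only: max(16/9, 428/36) = 11.89 servings → $10.70.
bell pepper only: max(16/1, 428/165) = 16 servings → $16.80.
sunflower seeds only: max(16/7, 428/239) = 2.286 servings → $1.37.
cheddar + bell pepper with both tight: 1.527 servings and 2.261 servings → $3.75.
cheddar + sunflower seeds with both tight: 0.436 servings and 1.725 servings → $1.43.
bell pepper + sunflower seeds with both targets exact would need a negative amount; discard.
Cheapest feasible corner: $1.37.

$1.37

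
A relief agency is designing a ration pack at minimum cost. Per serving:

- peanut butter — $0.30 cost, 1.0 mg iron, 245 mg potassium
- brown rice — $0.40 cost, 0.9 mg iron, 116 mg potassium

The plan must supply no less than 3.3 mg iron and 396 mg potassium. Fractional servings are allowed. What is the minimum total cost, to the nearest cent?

$0.99

Minimising a linear cost over {iron ≥ 3.3, potassium ≥ 396, servings ≥ 0} — the optimum is at a vertex, using one or two foods.
peanut butter only: max(3.3/1.0, 396/245) = 3.3 servings → $0.99.
brown rice only: max(3.3/0.9, 396/116) = 3.667 servings → $1.47.
peanut butter + brown rice: intersection lies outside the first quadrant.
The minimum over all feasible corners is $0.99.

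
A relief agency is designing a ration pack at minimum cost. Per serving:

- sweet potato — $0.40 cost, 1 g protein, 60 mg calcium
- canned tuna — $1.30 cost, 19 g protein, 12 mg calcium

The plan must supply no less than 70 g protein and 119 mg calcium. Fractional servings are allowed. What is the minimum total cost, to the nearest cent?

$5.21

Minimising a linear cost over {protein ≥ 70, calcium ≥ 119, servings ≥ 0} — the optimum is at a vertex, using one or two foods.
sweet potato only: max(70/1, 119/60) = 70 servings → $28.00.
canned tuna only: max(70/19, 119/12) = 9.917 servings → $12.89.
sweet potato + canned tuna with both tight: 1.26 servings and 3.618 servings → $5.21.
Cheapest feasible corner: $5.21.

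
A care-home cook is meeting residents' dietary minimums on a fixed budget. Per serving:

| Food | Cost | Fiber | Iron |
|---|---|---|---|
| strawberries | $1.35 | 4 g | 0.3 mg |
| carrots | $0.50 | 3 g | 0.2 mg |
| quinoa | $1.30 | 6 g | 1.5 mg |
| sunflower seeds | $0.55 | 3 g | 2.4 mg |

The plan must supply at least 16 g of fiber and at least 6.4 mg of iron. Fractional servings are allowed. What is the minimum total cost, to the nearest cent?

$2.79

strawberries only: max(16/4, 6.4/0.3) = 21.33 servings → $28.80.
carrots only: max(16/3, 6.4/0.2) = 32 servings → $16.00.
quinoa only: max(16/6, 6.4/1.5) = 4.267 servings → $5.55.
sunflower seeds only: max(16/3, 6.4/2.4) = 5.333 servings → $2.93.
strawberries + carrots with both targets exact would need a negative amount; discard.
strawberries + quinoa with both targets exact would need a negative amount; discard.
strawberries + sunflower seeds with both tight: 2.207 servings and 2.391 servings → $4.29.
carrots + quinoa: intersection lies outside the first quadrant.
carrots + sunflower seeds with both tight: 2.909 servings and 2.424 servings → $2.79.
quinoa + sunflower seeds with both tight: 1.939 servings and 1.455 servings → $3.32.
The minimum over all feasible corners is $2.79.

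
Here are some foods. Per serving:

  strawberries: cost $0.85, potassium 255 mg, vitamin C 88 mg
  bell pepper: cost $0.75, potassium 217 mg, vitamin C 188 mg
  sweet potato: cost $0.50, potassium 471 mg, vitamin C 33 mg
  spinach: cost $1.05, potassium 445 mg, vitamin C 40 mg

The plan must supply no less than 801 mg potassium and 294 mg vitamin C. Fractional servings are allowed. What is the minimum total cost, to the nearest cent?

strawberries only: max(801/255, 294/88) = 3.341 servings → $2.84.
bell pepper only: max(801/217, 294/188) = 3.691 servings → $2.77.
sweet potato only: max(801/471, 294/33) = 8.909 servings → $4.45.
spinach only: max(801/445, 294/40) = 7.35 servings → $7.72.
strawberries + bell pepper with both tight: 3.009 servings and 0.1554 servings → $2.67.
strawberries + sweet potato: the both-tight solution has a negative serving — not a feasible corner.
strawberries + spinach with both targets exact would need a negative amount; discard.
bell pepper + sweet potato with both tight: 1.377 servings and 1.066 servings → $1.57.
bell pepper + spinach with both tight: 1.318 servings and 1.158 servings → $2.20.
sweet potato + spinach with both targets exact would need a negative amount; discard.
Cheapest feasible corner: $1.57.

$1.57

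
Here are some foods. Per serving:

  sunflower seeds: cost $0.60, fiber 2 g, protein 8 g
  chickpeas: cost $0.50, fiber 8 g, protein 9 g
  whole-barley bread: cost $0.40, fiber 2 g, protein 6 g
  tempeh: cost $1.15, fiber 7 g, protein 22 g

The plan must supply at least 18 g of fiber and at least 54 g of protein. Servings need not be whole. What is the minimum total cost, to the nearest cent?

Check every corner: each single food scaled to meet both minima, and each pair solved so both constraints bind.
sunflower seeds only: max(18/2, 54/8) = 9 servings → $5.40.
chickpeas only: max(18/8, 54/9) = 6 servings → $3.00.
whole-barley bread only: max(18/2, 54/6) = 9 servings → $3.60.
tempeh only: max(18/7, 54/22) = 2.571 servings → $2.96.
sunflower seeds + chickpeas with both tight: 5.87 servings and 0.7826 servings → $3.91.
sunflower seeds + whole-barley bread with both tight: 0 servings and 9 servings → $3.60.
sunflower seeds + tempeh with both targets exact would need a negative amount; discard.
chickpeas + whole-barley bread with both tight: 0 servings and 9 servings → $3.60.
chickpeas + tempeh with both tight: 0.1593 servings and 2.389 servings → $2.83.
whole-barley bread + tempeh with both tight: 9 servings and 0 servings → $3.60.
Cheapest feasible corner: $2.83.

$2.83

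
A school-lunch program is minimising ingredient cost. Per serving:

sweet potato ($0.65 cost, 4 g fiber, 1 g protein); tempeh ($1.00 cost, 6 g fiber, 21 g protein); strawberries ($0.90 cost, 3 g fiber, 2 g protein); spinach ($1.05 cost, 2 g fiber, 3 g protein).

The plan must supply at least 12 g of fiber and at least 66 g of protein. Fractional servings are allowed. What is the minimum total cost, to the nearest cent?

With two linear requirements the optimum uses one or two foods; enumerate the corners.
sweet potato only: max(12/4, 66/1) = 66 servings → $42.90.
tempeh only: max(12/6, 66/21) = 3.143 servings → $3.14.
strawberries only: max(12/3, 66/2) = 33 servings → $29.70.
spinach only: max(12/2, 66/3) = 22 servings → $23.10.
sweet potato + tempeh: the both-tight solution has a negative serving — not a feasible corner.
sweet potato + strawberries: the both-tight solution has a negative serving — not a feasible corner.
sweet potato + spinach with both targets exact would need a negative amount; discard.
tempeh + strawberries: intersection lies outside the first quadrant.
tempeh + spinach: intersection lies outside the first quadrant.
strawberries + spinach: the both-tight solution has a negative serving — not a feasible corner.
The minimum over all feasible corners is $3.14.

$3.14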